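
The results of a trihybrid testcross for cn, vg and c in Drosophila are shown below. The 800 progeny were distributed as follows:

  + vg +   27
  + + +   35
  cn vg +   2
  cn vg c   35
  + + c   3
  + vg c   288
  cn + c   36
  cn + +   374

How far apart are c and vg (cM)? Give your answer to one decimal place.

The two most frequent reciprocal classes, + vg c and cn + +, are the parental types, so the F1 was + vg c / cn + +.
The two rarest classes, + + c and cn vg +, are the double crossovers. Comparing them with the parentals, only the vg allele has switched, so vg is the middle locus and the order is c – vg – cn.
Crossovers in the c–vg interval produce the single-crossover classes + vg + and cn + c (27 + 36 = 63) plus the double crossovers (5).
RF(c–vg) = (63 + 5) / 800 = 68/800 = 0.0850 → 8.5 cM.

8.5 cM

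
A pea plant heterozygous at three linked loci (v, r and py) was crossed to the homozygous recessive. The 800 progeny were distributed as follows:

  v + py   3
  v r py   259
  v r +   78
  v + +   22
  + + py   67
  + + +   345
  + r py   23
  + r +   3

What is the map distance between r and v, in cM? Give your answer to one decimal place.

6.4 cM

The two most frequent reciprocal classes, v r py and + + +, are the parental types, so the F1 was v r py / + + +.
The two rarest classes, v + py and + r +, are the double crossovers. Comparing them with the parentals, only the r allele has switched, so r is the middle locus and the order is py – r – v.
Crossovers in the r–v interval produce the single-crossover classes + r py and v + + (23 + 22 = 45) plus the double crossovers (6).
RF(r–v) = (45 + 6) / 800 = 51/800 = 0.0638 → 6.4 cM.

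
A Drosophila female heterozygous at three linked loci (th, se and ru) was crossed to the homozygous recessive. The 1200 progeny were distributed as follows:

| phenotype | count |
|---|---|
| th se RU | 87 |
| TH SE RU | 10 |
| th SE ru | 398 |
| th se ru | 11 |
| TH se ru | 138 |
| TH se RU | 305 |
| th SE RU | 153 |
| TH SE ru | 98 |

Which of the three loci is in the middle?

The two most frequent reciprocal classes, TH se RU and th SE ru, are the parental types, so the F1 was TH se RU / th SE ru.
The two rarest classes, TH SE RU and th se ru, are the double crossovers. Comparing them with the parentals, only the se allele has switched, so se is the middle locus and the order is th – se – ru.

se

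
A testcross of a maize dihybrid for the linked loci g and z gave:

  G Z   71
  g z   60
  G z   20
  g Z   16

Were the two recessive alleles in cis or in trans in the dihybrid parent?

The two most frequent classes are G Z (71) and g z (60); these are the parental (non-recombinant) types.
So the F1 carried G Z on one chromosome and g z on the other — the recessive alleles are on the same chromosome (cis / coupling).

cis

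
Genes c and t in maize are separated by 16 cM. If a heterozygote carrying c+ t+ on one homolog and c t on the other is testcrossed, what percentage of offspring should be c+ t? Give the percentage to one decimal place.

8.0%

A map distance of 16 cM corresponds to a recombination frequency of 0.160.
The F1 is c+ t+ / c t, so c+ t is a recombinant gamete class with expected frequency r/2 = 0.160/2 = 0.0800.
That is 0.0800 = 8.0% of the progeny.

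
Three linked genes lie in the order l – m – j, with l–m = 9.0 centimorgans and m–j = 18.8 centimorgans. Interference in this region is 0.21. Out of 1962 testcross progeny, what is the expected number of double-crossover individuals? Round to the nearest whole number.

26

Map distances give recombination frequencies of 0.090 and 0.188 for the two intervals.
With interference 0.21 (so coincidence = 0.79), expected double-crossover frequency = 0.090 × 0.188 × 0.79 = 0.01337.
Expected number = 0.01337 × 1962 = 26.23 ≈ 26.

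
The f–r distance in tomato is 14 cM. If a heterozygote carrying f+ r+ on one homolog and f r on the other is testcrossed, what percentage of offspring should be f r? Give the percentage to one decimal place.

A map distance of 14 cM corresponds to a recombination frequency of 0.140.
The F1 is f+ r+ / f r, so f r is a parental gamete class with expected frequency (1 − r)/2 = 0.860/2 = 0.4300.
That is 0.4300 = 43.0% of the progeny.

43.0%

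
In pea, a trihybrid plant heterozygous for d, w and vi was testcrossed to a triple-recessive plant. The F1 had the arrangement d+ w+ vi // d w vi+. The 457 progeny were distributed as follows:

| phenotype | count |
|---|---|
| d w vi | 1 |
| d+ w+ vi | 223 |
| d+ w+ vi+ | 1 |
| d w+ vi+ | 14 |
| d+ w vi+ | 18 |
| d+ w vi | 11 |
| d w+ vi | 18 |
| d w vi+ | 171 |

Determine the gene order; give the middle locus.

vi

The two rarest classes, d+ w+ vi+ and d w vi, are the double crossovers. Comparing them with the parentals, only the vi allele has switched, so vi is the middle locus and the order is w – vi – d.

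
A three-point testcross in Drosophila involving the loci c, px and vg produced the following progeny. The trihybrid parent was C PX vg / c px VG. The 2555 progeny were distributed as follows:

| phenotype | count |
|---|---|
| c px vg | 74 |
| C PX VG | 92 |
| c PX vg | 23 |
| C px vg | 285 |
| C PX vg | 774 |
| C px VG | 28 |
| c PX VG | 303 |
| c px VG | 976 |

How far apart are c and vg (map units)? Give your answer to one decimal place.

8.5 map units

The two rarest classes, c PX vg and C px VG, are the double crossovers. Comparing them with the parentals, only the c allele has switched, so c is the middle locus and the order is vg – c – px.
Crossovers in the vg–c interval produce the single-crossover classes C PX VG and c px vg (92 + 74 = 166) plus the double crossovers (51).
RF(vg–c) = (166 + 51) / 2555 = 217/2555 = 0.0849 → 8.5 map units.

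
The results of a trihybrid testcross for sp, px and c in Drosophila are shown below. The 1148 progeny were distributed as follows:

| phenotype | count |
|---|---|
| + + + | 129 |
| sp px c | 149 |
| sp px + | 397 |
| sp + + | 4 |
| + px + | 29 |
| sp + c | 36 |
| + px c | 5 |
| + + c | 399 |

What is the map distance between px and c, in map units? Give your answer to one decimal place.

25.0 map units

The two most frequent reciprocal classes, + + c and sp px +, are the parental types, so the F1 was + + c / sp px +.
The two rarest classes, + px c and sp + +, are the double crossovers. Comparing them with the parentals, only the px allele has switched, so px is the middle locus and the order is sp – px – c.
Crossovers in the px–c interval produce the single-crossover classes + + + and sp px c (129 + 149 = 278) plus the double crossovers (9).
RF(px–c) = (278 + 9) / 1148 = 287/1148 = 0.2500 → 25.0 map units.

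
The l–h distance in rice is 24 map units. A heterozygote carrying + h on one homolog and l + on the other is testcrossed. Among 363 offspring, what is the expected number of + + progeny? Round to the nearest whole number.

A map distance of 24 map units corresponds to a recombination frequency of 0.240.
The F1 is + h / l +, so + + is a recombinant gamete class with expected frequency r/2 = 0.240/2 = 0.1200.
Expected number = 0.1200 × 363 = 43.56 ≈ 44.

44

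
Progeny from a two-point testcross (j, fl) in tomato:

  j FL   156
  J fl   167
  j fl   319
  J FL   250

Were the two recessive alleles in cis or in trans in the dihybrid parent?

The two most frequent classes are J FL (250) and j fl (319); these are the parental (non-recombinant) types.
So the F1 carried J FL on one chromosome and j fl on the other — the recessive alleles are on the same chromosome (cis / coupling).

cis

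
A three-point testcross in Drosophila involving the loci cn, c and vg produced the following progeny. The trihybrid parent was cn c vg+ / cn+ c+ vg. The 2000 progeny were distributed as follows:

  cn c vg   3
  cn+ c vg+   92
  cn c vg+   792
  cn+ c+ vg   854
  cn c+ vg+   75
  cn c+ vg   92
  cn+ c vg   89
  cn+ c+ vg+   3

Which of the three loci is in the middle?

The two rarest classes, cn c vg and cn+ c+ vg+, are the double crossovers. Comparing them with the parentals, only the vg allele has switched, so vg is the middle locus and the order is c – vg – cn.

vg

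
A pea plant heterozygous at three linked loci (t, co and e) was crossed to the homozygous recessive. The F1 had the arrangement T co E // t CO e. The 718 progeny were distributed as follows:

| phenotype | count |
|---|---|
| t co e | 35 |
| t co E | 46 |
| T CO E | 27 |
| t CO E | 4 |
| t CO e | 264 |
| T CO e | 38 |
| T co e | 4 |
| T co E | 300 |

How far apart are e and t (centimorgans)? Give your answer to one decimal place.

The two rarest classes, T co e and t CO E, are the double crossovers. Comparing them with the parentals, only the e allele has switched, so e is the middle locus and the order is t – e – co.
Crossovers in the t–e interval produce the single-crossover classes t co E and T CO e (46 + 38 = 84) plus the double crossovers (8).
RF(t–e) = (84 + 8) / 718 = 92/718 = 0.1281 → 12.8 centimorgans.

12.8 centimorgans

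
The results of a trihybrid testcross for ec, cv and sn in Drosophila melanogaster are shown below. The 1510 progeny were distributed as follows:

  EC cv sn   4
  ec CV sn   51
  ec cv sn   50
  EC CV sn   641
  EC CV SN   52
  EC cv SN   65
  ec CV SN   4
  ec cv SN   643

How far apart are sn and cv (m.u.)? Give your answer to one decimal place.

7.3 m.u.

The two most frequent reciprocal classes, EC CV sn and ec cv SN, are the parental types, so the F1 was EC CV sn / ec cv SN.
The two rarest classes, EC cv sn and ec CV SN, are the double crossovers. Comparing them with the parentals, only the cv allele has switched, so cv is the middle locus and the order is sn – cv – ec.
Crossovers in the sn–cv interval produce the single-crossover classes EC CV SN and ec cv sn (52 + 50 = 102) plus the double crossovers (8).
RF(sn–cv) = (102 + 8) / 1510 = 110/1510 = 0.0728 → 7.3 m.u.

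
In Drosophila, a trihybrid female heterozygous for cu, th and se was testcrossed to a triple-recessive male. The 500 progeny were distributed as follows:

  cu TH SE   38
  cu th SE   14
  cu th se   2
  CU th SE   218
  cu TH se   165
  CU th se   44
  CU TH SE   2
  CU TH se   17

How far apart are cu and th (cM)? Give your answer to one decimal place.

7.0 cM

The two most frequent reciprocal classes, CU th SE and cu TH se, are the parental types, so the F1 was CU th SE / cu TH se.
The two rarest classes, CU TH SE and cu th se, are the double crossovers. Comparing them with the parentals, only the th allele has switched, so th is the middle locus and the order is cu – th – se.
Crossovers in the cu–th interval produce the single-crossover classes cu th SE and CU TH se (14 + 17 = 31) plus the double crossovers (4).
RF(cu–th) = (31 + 4) / 500 = 35/500 = 0.0700 → 7.0 cM.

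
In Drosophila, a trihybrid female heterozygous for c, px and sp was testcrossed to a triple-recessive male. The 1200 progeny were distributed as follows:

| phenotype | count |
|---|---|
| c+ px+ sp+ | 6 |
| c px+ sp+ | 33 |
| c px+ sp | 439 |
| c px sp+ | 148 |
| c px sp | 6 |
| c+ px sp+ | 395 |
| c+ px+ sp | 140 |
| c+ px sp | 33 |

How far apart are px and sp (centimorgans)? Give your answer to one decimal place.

6.5 centimorgans

The two most frequent reciprocal classes, c+ px sp+ and c px+ sp, are the parental types, so the F1 was c+ px sp+ / c px+ sp.
The two rarest classes, c+ px+ sp+ and c px sp, are the double crossovers. Comparing them with the parentals, only the px allele has switched, so px is the middle locus and the order is sp – px – c.
Crossovers in the sp–px interval produce the single-crossover classes c+ px sp and c px+ sp+ (33 + 33 = 66) plus the double crossovers (12).
RF(sp–px) = (66 + 12) / 1200 = 78/1200 = 0.0650 → 6.5 centimorgans.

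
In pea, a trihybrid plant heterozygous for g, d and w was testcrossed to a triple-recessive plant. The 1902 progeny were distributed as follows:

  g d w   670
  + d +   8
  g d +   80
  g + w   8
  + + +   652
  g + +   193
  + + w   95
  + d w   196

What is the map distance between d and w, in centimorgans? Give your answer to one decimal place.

The two most frequent reciprocal classes, g d w and + + +, are the parental types, so the F1 was g d w / + + +.
The two rarest classes, g + w and + d +, are the double crossovers. Comparing them with the parentals, only the d allele has switched, so d is the middle locus and the order is g – d – w.
Crossovers in the d–w interval produce the single-crossover classes g d + and + + w (80 + 95 = 175) plus the double crossovers (16).
RF(d–w) = (175 + 16) / 1902 = 191/1902 = 0.1004 → 10.0 centimorgans.

10.0 centimorgans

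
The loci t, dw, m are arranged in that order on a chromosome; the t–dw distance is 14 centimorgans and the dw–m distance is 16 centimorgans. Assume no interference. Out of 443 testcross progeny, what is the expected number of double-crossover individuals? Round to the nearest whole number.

10

Map distances give recombination frequencies of 0.140 and 0.160 for the two intervals.
With no interference, expected double-crossover frequency = 0.140 × 0.160 = 0.02240.
Expected number = 0.02240 × 443 = 9.92 ≈ 10.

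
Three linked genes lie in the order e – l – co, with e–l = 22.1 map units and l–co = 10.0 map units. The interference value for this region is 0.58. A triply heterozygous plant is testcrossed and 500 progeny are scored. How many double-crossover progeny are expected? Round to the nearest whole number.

Map distances give recombination frequencies of 0.221 and 0.100 for the two intervals.
With interference 0.58 (so coincidence = 0.42), expected double-crossover frequency = 0.221 × 0.100 × 0.42 = 0.00928.
Expected number = 0.00928 × 500 = 4.64 ≈ 5.

5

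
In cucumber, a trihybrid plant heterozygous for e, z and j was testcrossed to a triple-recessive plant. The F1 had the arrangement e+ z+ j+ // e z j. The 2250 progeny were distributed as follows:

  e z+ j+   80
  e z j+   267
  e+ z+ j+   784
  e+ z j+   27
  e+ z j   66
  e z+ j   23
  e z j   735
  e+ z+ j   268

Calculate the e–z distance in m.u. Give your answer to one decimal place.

The two rarest classes, e+ z j+ and e z+ j, are the double crossovers. Comparing them with the parentals, only the z allele has switched, so z is the middle locus and the order is e – z – j.
Crossovers in the e–z interval produce the single-crossover classes e z+ j+ and e+ z j (80 + 66 = 146) plus the double crossovers (50).
RF(e–z) = (146 + 50) / 2250 = 196/2250 = 0.0871 → 8.7 m.u.

8.7 m.u.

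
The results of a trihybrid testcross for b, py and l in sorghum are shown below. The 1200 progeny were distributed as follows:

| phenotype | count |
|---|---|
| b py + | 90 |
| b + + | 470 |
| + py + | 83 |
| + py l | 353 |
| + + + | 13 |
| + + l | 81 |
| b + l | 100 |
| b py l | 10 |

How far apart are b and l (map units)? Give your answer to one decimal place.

The two most frequent reciprocal classes, + py l and b + +, are the parental types, so the F1 was + py l / b + +.
The two rarest classes, b py l and + + +, are the double crossovers. Comparing them with the parentals, only the b allele has switched, so b is the middle locus and the order is py – b – l.
Crossovers in the b–l interval produce the single-crossover classes + py + and b + l (83 + 100 = 183) plus the double crossovers (23).
RF(b–l) = (183 + 23) / 1200 = 206/1200 = 0.1717 → 17.2 map units.

17.2 map units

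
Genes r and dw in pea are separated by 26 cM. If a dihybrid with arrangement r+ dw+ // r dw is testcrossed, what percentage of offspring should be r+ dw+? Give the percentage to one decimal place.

A map distance of 26 cM corresponds to a recombination frequency of 0.260.
The F1 is r+ dw+ / r dw, so r+ dw+ is a parental gamete class with expected frequency (1 − r)/2 = 0.740/2 = 0.3700.
That is 0.3700 = 37.0% of the progeny.

37.0%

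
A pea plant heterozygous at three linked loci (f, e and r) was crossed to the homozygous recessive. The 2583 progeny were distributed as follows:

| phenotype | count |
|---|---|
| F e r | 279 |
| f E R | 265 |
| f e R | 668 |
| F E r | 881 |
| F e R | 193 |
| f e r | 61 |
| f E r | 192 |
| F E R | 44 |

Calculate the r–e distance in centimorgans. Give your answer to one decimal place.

25.1 centimorgans

The two most frequent reciprocal classes, F E r and f e R, are the parental types, so the F1 was F E r / f e R.
The two rarest classes, F E R and f e r, are the double crossovers. Comparing them with the parentals, only the r allele has switched, so r is the middle locus and the order is e – r – f.
Crossovers in the e–r interval produce the single-crossover classes F e r and f E R (279 + 265 = 544) plus the double crossovers (105).
RF(e–r) = (544 + 105) / 2583 = 649/2583 = 0.2513 → 25.1 centimorgans.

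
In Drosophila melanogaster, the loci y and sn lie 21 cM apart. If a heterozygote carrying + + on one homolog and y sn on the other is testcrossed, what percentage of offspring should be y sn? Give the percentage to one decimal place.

A map distance of 21 cM corresponds to a recombination frequency of 0.210.
The F1 is + + / y sn, so y sn is a parental gamete class with expected frequency (1 − r)/2 = 0.790/2 = 0.3950.
That is 0.3950 = 39.5% of the progeny.

39.5%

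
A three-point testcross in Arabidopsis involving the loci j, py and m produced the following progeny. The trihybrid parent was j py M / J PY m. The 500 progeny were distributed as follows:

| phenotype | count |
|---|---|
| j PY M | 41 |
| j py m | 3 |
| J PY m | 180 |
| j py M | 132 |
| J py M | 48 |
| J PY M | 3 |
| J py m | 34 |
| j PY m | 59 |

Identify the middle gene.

The two rarest classes, j py m and J PY M, are the double crossovers. Comparing them with the parentals, only the m allele has switched, so m is the middle locus and the order is j – m – py.

m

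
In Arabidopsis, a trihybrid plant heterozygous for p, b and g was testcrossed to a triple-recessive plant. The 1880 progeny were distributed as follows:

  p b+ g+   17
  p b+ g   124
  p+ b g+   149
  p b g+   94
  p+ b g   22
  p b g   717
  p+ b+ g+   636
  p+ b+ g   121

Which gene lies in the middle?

p

The two most frequent reciprocal classes, p b g and p+ b+ g+, are the parental types, so the F1 was p b g / p+ b+ g+.
The two rarest classes, p+ b g and p b+ g+, are the double crossovers. Comparing them with the parentals, only the p allele has switched, so p is the middle locus and the order is g – p – b.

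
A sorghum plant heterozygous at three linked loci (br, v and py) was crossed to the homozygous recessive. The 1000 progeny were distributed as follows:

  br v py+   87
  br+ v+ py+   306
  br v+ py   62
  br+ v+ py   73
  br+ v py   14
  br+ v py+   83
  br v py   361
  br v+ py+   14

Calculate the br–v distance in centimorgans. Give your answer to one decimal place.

17.3 centimorgans

The two most frequent reciprocal classes, br v py and br+ v+ py+, are the parental types, so the F1 was br v py / br+ v+ py+.
The two rarest classes, br+ v py and br v+ py+, are the double crossovers. Comparing them with the parentals, only the br allele has switched, so br is the middle locus and the order is v – br – py.
Crossovers in the v–br interval produce the single-crossover classes br v+ py and br+ v py+ (62 + 83 = 145) plus the double crossovers (28).
RF(v–br) = (145 + 28) / 1000 = 173/1000 = 0.1730 → 17.3 centimorgans.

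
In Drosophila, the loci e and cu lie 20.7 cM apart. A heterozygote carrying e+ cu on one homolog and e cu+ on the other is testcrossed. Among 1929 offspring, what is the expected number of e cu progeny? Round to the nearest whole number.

200

A map distance of 20.7 cM corresponds to a recombination frequency of 0.207.
The F1 is e+ cu / e cu+, so e cu is a recombinant gamete class with expected frequency r/2 = 0.207/2 = 0.1035.
Expected number = 0.1035 × 1929 = 199.65 ≈ 200.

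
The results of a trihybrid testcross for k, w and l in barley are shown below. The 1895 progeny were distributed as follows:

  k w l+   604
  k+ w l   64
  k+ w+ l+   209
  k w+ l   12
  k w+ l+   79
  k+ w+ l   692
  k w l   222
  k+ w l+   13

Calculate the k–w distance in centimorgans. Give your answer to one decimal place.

The two most frequent reciprocal classes, k+ w+ l and k w l+, are the parental types, so the F1 was k+ w+ l / k w l+.
The two rarest classes, k w+ l and k+ w l+, are the double crossovers. Comparing them with the parentals, only the k allele has switched, so k is the middle locus and the order is l – k – w.
Crossovers in the k–w interval produce the single-crossover classes k+ w l and k w+ l+ (64 + 79 = 143) plus the double crossovers (25).
RF(k–w) = (143 + 25) / 1895 = 168/1895 = 0.0887 → 8.9 centimorgans.

8.9 centimorgans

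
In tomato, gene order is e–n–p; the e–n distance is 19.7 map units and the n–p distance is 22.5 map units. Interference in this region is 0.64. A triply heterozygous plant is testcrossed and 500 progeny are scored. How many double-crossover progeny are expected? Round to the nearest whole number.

Map distances give recombination frequencies of 0.197 and 0.225 for the two intervals.
With interference 0.64 (so coincidence = 0.36), expected double-crossover frequency = 0.197 × 0.225 × 0.36 = 0.01596.
Expected number = 0.01596 × 500 = 7.98 ≈ 8.

8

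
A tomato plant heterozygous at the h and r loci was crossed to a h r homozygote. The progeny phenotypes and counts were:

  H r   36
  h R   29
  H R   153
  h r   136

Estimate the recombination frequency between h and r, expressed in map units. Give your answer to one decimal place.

18.4 map units

The two most frequent classes, H R (153) and h r (136), are the parental types, so the F1 was H R / h r.
The recombinant classes are H r and h R: 36 + 29 = 65.
Recombination frequency = 65/354 = 0.1836 ≈ 18.4%, i.e. 18.4 map units.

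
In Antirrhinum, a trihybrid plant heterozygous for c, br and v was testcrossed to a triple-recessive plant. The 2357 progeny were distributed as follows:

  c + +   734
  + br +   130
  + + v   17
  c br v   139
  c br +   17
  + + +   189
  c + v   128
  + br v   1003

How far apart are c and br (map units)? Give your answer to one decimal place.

15.4 map units

The two most frequent reciprocal classes, c + + and + br v, are the parental types, so the F1 was c + + / + br v.
The two rarest classes, c br + and + + v, are the double crossovers. Comparing them with the parentals, only the br allele has switched, so br is the middle locus and the order is v – br – c.
Crossovers in the br–c interval produce the single-crossover classes + + + and c br v (189 + 139 = 328) plus the double crossovers (34).
RF(br–c) = (328 + 34) / 2357 = 362/2357 = 0.1536 → 15.4 map units.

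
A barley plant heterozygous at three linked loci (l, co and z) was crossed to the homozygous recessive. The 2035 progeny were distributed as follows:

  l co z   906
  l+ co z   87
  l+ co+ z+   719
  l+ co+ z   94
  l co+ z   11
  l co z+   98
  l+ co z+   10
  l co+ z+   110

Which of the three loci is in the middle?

co

The two most frequent reciprocal classes, l co z and l+ co+ z+, are the parental types, so the F1 was l co z / l+ co+ z+.
The two rarest classes, l co+ z and l+ co z+, are the double crossovers. Comparing them with the parentals, only the co allele has switched, so co is the middle locus and the order is l – co – z.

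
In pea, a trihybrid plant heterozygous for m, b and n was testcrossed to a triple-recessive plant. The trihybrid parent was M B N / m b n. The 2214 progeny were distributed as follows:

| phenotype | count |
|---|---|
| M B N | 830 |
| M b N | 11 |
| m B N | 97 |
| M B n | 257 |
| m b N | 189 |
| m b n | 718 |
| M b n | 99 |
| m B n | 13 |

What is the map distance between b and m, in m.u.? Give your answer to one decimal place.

The two rarest classes, M b N and m B n, are the double crossovers. Comparing them with the parentals, only the b allele has switched, so b is the middle locus and the order is n – b – m.
Crossovers in the b–m interval produce the single-crossover classes m B N and M b n (97 + 99 = 196) plus the double crossovers (24).
RF(b–m) = (196 + 24) / 2214 = 220/2214 = 0.0994 → 9.9 m.u.

9.9 m.u.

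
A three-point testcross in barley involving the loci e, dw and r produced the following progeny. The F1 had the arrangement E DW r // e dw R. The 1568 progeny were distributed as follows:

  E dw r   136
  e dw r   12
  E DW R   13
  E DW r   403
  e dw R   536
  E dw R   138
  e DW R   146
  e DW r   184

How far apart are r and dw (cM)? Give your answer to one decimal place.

The two rarest classes, E DW R and e dw r, are the double crossovers. Comparing them with the parentals, only the r allele has switched, so r is the middle locus and the order is dw – r – e.
Crossovers in the dw–r interval produce the single-crossover classes E dw r and e DW R (136 + 146 = 282) plus the double crossovers (25).
RF(dw–r) = (282 + 25) / 1568 = 307/1568 = 0.1958 → 19.6 cM.

19.6 cM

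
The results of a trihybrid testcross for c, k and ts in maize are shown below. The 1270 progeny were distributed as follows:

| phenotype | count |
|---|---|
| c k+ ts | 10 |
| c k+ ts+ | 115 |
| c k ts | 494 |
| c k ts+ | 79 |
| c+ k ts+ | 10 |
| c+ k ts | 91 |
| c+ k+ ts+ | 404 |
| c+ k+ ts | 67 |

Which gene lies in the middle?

The two most frequent reciprocal classes, c+ k+ ts+ and c k ts, are the parental types, so the F1 was c+ k+ ts+ / c k ts.
The two rarest classes, c+ k ts+ and c k+ ts, are the double crossovers. Comparing them with the parentals, only the k allele has switched, so k is the middle locus and the order is c – k – ts.

k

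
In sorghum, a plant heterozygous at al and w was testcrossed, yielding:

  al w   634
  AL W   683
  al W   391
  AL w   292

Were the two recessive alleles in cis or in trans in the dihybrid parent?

cis

The two most frequent classes are AL W (683) and al w (634); these are the parental (non-recombinant) types.
So the F1 carried AL W on one chromosome and al w on the other — the recessive alleles are on the same chromosome (cis / coupling).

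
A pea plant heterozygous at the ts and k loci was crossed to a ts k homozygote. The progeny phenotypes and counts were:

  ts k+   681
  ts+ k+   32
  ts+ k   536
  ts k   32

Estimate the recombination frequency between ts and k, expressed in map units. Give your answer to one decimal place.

The two most frequent classes, ts+ k (536) and ts k+ (681), are the parental types, so the F1 was ts+ k / ts k+.
The recombinant classes are ts+ k+ and ts k: 32 + 32 = 64.
Recombination frequency = 64/1281 = 0.0500 ≈ 5.0%, i.e. 5.0 map units.

5.0 map units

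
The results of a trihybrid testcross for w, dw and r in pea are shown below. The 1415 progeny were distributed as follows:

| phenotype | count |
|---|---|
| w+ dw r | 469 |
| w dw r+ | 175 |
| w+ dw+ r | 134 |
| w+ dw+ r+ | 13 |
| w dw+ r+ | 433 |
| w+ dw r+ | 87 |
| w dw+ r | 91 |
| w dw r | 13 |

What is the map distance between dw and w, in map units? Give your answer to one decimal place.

23.7 map units

The two most frequent reciprocal classes, w+ dw r and w dw+ r+, are the parental types, so the F1 was w+ dw r / w dw+ r+.
The two rarest classes, w dw r and w+ dw+ r+, are the double crossovers. Comparing them with the parentals, only the w allele has switched, so w is the middle locus and the order is dw – w – r.
Crossovers in the dw–w interval produce the single-crossover classes w+ dw+ r and w dw r+ (134 + 175 = 309) plus the double crossovers (26).
RF(dw–w) = (309 + 26) / 1415 = 335/1415 = 0.2367 → 23.7 map units.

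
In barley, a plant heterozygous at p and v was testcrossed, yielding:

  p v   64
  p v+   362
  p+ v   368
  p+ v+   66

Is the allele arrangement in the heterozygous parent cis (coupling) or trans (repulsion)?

trans

The two most frequent classes are p+ v (368) and p v+ (362); these are the parental (non-recombinant) types.
So the F1 carried p+ v on one chromosome and p v+ on the other — the recessive alleles are on opposite chromosomes (trans / repulsion).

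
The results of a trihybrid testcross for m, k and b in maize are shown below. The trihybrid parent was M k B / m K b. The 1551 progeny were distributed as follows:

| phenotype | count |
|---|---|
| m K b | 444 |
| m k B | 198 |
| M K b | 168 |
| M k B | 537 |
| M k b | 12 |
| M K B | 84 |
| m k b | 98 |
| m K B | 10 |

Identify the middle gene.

The two rarest classes, M k b and m K B, are the double crossovers. Comparing them with the parentals, only the b allele has switched, so b is the middle locus and the order is k – b – m.

b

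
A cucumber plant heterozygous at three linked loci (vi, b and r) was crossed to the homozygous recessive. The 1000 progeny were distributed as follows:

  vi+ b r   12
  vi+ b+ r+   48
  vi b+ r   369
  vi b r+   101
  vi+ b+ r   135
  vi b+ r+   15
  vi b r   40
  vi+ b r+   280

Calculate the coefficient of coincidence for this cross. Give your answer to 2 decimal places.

0.89

The two most frequent reciprocal classes, vi b+ r and vi+ b r+, are the parental types, so the F1 was vi b+ r / vi+ b r+.
The two rarest classes, vi b+ r+ and vi+ b r, are the double crossovers. Comparing them with the parentals, only the r allele has switched, so r is the middle locus and the order is vi – r – b.
vi–r: (236 + 27)/1000 = 0.2630; r–b: (88 + 27)/1000 = 0.1150.
Expected DCO frequency = 0.2630 × 0.1150 ≈ 0.03025; observed = 27/1000 ≈ 0.02700.
Coefficient of coincidence = 0.02700/0.03025 ≈ 0.89.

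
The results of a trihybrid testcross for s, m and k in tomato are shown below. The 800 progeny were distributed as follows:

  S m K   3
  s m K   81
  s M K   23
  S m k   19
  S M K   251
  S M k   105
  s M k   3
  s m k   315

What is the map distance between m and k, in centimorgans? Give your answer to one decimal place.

The two most frequent reciprocal classes, s m k and S M K, are the parental types, so the F1 was s m k / S M K.
The two rarest classes, s M k and S m K, are the double crossovers. Comparing them with the parentals, only the m allele has switched, so m is the middle locus and the order is s – m – k.
Crossovers in the m–k interval produce the single-crossover classes s m K and S M k (81 + 105 = 186) plus the double crossovers (6).
RF(m–k) = (186 + 6) / 800 = 192/800 = 0.2400 → 24.0 centimorgans.

24.0 centimorgans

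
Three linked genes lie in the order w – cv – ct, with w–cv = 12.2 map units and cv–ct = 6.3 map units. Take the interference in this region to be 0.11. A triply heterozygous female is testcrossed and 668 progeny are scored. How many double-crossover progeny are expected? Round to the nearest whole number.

Map distances give recombination frequencies of 0.122 and 0.063 for the two intervals.
With interference 0.11 (so coincidence = 0.89), expected double-crossover frequency = 0.122 × 0.063 × 0.89 = 0.00684.
Expected number = 0.00684 × 668 = 4.57 ≈ 5.

5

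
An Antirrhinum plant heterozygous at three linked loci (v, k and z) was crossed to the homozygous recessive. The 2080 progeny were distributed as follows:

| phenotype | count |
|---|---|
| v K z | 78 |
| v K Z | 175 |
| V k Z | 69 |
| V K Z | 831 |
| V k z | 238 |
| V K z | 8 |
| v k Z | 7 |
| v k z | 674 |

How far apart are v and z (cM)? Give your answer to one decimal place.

20.6 cM

The two most frequent reciprocal classes, V K Z and v k z, are the parental types, so the F1 was V K Z / v k z.
The two rarest classes, V K z and v k Z, are the double crossovers. Comparing them with the parentals, only the z allele has switched, so z is the middle locus and the order is k – z – v.
Crossovers in the z–v interval produce the single-crossover classes v K Z and V k z (175 + 238 = 413) plus the double crossovers (15).
RF(z–v) = (413 + 15) / 2080 = 428/2080 = 0.2058 → 20.6 cM.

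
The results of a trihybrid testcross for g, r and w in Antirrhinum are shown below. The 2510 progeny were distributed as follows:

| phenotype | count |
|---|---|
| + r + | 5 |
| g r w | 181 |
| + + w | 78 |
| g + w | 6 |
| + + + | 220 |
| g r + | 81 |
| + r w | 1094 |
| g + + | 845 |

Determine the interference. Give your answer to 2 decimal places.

0.61

The two most frequent reciprocal classes, + r w and g + +, are the parental types, so the F1 was + r w / g + +.
The two rarest classes, + r + and g + w, are the double crossovers. Comparing them with the parentals, only the w allele has switched, so w is the middle locus and the order is g – w – r.
g–w: (401 + 11)/2510 = 0.1641; w–r: (159 + 11)/2510 = 0.0677.
Expected DCO frequency = 0.1641 × 0.0677 ≈ 0.01111; observed = 11/2510 ≈ 0.00438.
Coefficient of coincidence = 0.00438/0.01111 ≈ 0.39; interference = 1 − 0.39 = 0.61.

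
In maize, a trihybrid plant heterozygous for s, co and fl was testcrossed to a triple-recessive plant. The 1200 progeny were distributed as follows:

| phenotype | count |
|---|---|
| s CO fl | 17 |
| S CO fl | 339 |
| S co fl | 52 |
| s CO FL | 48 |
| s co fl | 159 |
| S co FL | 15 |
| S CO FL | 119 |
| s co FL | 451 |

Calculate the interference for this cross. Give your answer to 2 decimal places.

The two most frequent reciprocal classes, S CO fl and s co FL, are the parental types, so the F1 was S CO fl / s co FL.
The two rarest classes, s CO fl and S co FL, are the double crossovers. Comparing them with the parentals, only the s allele has switched, so s is the middle locus and the order is fl – s – co.
fl–s: (278 + 32)/1200 = 0.2583; s–co: (100 + 32)/1200 = 0.1100.
Expected DCO frequency = 0.2583 × 0.1100 ≈ 0.02841; observed = 32/1200 ≈ 0.02667.
Coefficient of coincidence = 0.02667/0.02841 ≈ 0.94; interference = 1 − 0.94 = 0.06.

0.06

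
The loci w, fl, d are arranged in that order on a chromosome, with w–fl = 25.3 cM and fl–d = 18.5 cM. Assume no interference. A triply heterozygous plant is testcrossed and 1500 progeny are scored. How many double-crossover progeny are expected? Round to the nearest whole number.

Map distances give recombination frequencies of 0.253 and 0.185 for the two intervals.
With no interference, expected double-crossover frequency = 0.253 × 0.185 = 0.04680.
Expected number = 0.04680 × 1500 = 70.21 ≈ 70.

70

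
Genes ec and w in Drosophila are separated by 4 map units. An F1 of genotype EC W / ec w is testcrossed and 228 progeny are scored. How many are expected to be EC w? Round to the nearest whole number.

5

A map distance of 4 map units corresponds to a recombination frequency of 0.040.
The F1 is EC W / ec w, so EC w is a recombinant gamete class with expected frequency r/2 = 0.040/2 = 0.0200.
Expected number = 0.0200 × 228 = 4.56 ≈ 5.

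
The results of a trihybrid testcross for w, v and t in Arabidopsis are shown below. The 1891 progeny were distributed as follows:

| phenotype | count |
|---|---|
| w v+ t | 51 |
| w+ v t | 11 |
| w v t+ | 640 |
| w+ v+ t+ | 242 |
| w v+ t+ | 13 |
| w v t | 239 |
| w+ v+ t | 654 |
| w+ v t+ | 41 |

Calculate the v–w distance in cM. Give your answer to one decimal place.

The two most frequent reciprocal classes, w v t+ and w+ v+ t, are the parental types, so the F1 was w v t+ / w+ v+ t.
The two rarest classes, w v+ t+ and w+ v t, are the double crossovers. Comparing them with the parentals, only the v allele has switched, so v is the middle locus and the order is t – v – w.
Crossovers in the v–w interval produce the single-crossover classes w+ v t+ and w v+ t (41 + 51 = 92) plus the double crossovers (24).
RF(v–w) = (92 + 24) / 1891 = 116/1891 = 0.0613 → 6.1 cM.

6.1 cM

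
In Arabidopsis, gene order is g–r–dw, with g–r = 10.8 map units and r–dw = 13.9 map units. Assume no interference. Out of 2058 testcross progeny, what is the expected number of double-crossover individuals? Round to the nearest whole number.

31

Map distances give recombination frequencies of 0.108 and 0.139 for the two intervals.
With no interference, expected double-crossover frequency = 0.108 × 0.139 = 0.01501.
Expected number = 0.01501 × 2058 = 30.89 ≈ 31.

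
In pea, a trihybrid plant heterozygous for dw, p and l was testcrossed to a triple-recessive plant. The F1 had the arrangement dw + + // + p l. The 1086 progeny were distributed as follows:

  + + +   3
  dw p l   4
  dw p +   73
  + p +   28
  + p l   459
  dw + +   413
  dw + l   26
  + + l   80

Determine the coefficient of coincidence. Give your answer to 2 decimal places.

The two rarest classes, + + + and dw p l, are the double crossovers. Comparing them with the parentals, only the dw allele has switched, so dw is the middle locus and the order is l – dw – p.
l–dw: (54 + 7)/1086 = 0.0562; dw–p: (153 + 7)/1086 = 0.1473.
Expected DCO frequency = 0.0562 × 0.1473 ≈ 0.00828; observed = 7/1086 ≈ 0.00645.
Coefficient of coincidence = 0.00645/0.00828 ≈ 0.78.

0.78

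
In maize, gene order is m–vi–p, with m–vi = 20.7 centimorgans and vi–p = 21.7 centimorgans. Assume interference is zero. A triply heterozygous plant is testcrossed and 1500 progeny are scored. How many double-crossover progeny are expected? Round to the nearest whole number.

67

Map distances give recombination frequencies of 0.207 and 0.217 for the two intervals.
With no interference, expected double-crossover frequency = 0.207 × 0.217 = 0.04492.
Expected number = 0.04492 × 1500 = 67.38 ≈ 67.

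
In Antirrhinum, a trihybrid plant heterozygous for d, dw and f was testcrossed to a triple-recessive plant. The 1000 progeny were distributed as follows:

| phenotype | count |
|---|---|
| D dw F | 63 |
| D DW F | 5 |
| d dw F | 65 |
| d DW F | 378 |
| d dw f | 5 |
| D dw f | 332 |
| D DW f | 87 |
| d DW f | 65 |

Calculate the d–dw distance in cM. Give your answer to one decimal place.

16.2 cM

The two most frequent reciprocal classes, D dw f and d DW F, are the parental types, so the F1 was D dw f / d DW F.
The two rarest classes, d dw f and D DW F, are the double crossovers. Comparing them with the parentals, only the d allele has switched, so d is the middle locus and the order is dw – d – f.
Crossovers in the dw–d interval produce the single-crossover classes D DW f and d dw F (87 + 65 = 152) plus the double crossovers (10).
RF(dw–d) = (152 + 10) / 1000 = 162/1000 = 0.1620 → 16.2 cM.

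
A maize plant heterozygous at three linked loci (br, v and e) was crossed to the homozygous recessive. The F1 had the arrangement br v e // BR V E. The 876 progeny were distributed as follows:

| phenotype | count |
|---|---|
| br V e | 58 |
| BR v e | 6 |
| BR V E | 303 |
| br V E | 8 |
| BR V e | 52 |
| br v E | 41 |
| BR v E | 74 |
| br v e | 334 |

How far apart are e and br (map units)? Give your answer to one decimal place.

The two rarest classes, BR v e and br V E, are the double crossovers. Comparing them with the parentals, only the br allele has switched, so br is the middle locus and the order is e – br – v.
Crossovers in the e–br interval produce the single-crossover classes br v E and BR V e (41 + 52 = 93) plus the double crossovers (14).
RF(e–br) = (93 + 14) / 876 = 107/876 = 0.1221 → 12.2 map units.

12.2 map units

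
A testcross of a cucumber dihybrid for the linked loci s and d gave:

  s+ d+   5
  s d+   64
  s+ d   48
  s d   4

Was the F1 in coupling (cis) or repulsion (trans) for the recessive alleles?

The two most frequent classes are s+ d (48) and s d+ (64); these are the parental (non-recombinant) types.
So the F1 carried s+ d on one chromosome and s d+ on the other — the recessive alleles are on opposite chromosomes (trans / repulsion).

trans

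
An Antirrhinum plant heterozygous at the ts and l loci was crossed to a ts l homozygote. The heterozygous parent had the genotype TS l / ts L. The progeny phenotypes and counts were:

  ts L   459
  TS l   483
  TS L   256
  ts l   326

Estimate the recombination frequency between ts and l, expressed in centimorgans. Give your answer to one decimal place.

38.2 centimorgans

The recombinant classes are TS L and ts l: 256 + 326 = 582.
Recombination frequency = 582/1524 = 0.3819 ≈ 38.2%, i.e. 38.2 centimorgans.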